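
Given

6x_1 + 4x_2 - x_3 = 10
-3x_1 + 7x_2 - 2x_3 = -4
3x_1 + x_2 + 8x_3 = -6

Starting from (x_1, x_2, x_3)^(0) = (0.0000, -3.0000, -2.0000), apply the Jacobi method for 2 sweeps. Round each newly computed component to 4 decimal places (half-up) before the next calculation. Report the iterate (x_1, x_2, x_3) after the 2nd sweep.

(2.3661, 0.7500, -1.8571)

Iteration 1:
  x_1 = (10 - (4)·-3.0000 - (-1)·-2.0000) / (6) = 3.3333
  x_2 = (-4 - (-3)·0.0000 - (-2)·-2.0000) / (7) = -1.1429
  x_3 = (-6 - (3)·0.0000 - (1)·-3.0000) / (8) = -0.3750
Iteration 2:
  x_1 = (10 - (4)·-1.1429 - (-1)·-0.3750) / (6) = 2.3661
  x_2 = (-4 - (-3)·3.3333 - (-2)·-0.3750) / (7) = 0.7500
  x_3 = (-6 - (3)·3.3333 - (1)·-1.1429) / (8) = -1.8571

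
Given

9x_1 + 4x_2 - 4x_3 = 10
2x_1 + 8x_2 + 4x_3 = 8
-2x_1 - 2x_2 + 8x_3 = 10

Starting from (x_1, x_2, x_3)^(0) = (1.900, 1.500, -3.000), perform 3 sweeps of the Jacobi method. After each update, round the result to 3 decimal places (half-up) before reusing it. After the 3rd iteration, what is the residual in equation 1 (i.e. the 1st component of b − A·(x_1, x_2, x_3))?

1.084

Iteration 1:
  x_1 = (10 - (4)·1.500 - (-4)·-3.000) / (9) = -0.889
  x_2 = (8 - (2)·1.900 - (4)·-3.000) / (8) = 2.025
  x_3 = (10 - (-2)·1.900 - (-2)·1.500) / (8) = 2.100
Iteration 2:
  x_1 = (10 - (4)·2.025 - (-4)·2.100) / (9) = 1.144
  x_2 = (8 - (2)·-0.889 - (4)·2.100) / (8) = 0.172
  x_3 = (10 - (-2)·-0.889 - (-2)·2.025) / (8) = 1.534
Iteration 3:
  x_1 = (10 - (4)·0.172 - (-4)·1.534) / (9) = 1.716
  x_2 = (8 - (2)·1.144 - (4)·1.534) / (8) = -0.053
  x_3 = (10 - (-2)·1.144 - (-2)·0.172) / (8) = 1.579
Residual b − A·x = (1.084, -1.324, 0.694)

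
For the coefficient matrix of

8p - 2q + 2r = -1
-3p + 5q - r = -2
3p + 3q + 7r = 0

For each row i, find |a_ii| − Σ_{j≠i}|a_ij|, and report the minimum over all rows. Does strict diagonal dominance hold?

1

row 1: |8| − (2+2) = 4
row 2: |5| − (3+1) = 1
row 3: |7| − (3+3) = 1
minimum over rows = 1 → strictly diagonally dominant (convergence guaranteed)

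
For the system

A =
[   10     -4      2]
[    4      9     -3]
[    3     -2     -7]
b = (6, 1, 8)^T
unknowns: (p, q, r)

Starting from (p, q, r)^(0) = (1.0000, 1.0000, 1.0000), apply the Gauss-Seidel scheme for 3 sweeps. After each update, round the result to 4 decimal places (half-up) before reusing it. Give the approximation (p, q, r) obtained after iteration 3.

(0.5223, -0.3381, -0.8224)

Iteration 1:
  p = (6 - (-4)·1.0000 - (2)·1.0000) / (10) = 0.8000
  q = (1 - (4)·0.8000 - (-3)·1.0000) / (9) = 0.0889
  r = (8 - (3)·0.8000 - (-2)·0.0889) / (-7) = -0.8254
Iteration 2:
  p = (6 - (-4)·0.0889 - (2)·-0.8254) / (10) = 0.8006
  q = (1 - (4)·0.8006 - (-3)·-0.8254) / (9) = -0.5198
  r = (8 - (3)·0.8006 - (-2)·-0.5198) / (-7) = -0.6512
Iteration 3:
  p = (6 - (-4)·-0.5198 - (2)·-0.6512) / (10) = 0.5223
  q = (1 - (4)·0.5223 - (-3)·-0.6512) / (9) = -0.3381
  r = (8 - (3)·0.5223 - (-2)·-0.3381) / (-7) = -0.8224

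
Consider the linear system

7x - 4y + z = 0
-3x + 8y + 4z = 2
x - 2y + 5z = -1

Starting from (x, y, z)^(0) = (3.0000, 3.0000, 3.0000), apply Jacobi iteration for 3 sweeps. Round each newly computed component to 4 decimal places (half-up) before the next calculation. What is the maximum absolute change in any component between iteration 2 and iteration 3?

0.5457

Iteration 1:
  x = (0 - (-4)·3.0000 - (1)·3.0000) / (7) = 1.2857
  y = (2 - (-3)·3.0000 - (4)·3.0000) / (8) = -0.1250
  z = (-1 - (1)·3.0000 - (-2)·3.0000) / (5) = 0.4000
Iteration 2:
  x = (0 - (-4)·-0.1250 - (1)·0.4000) / (7) = -0.1286
  y = (2 - (-3)·1.2857 - (4)·0.4000) / (8) = 0.5321
  z = (-1 - (1)·1.2857 - (-2)·-0.1250) / (5) = -0.5071
Iteration 3:
  x = (0 - (-4)·0.5321 - (1)·-0.5071) / (7) = 0.3765
  y = (2 - (-3)·-0.1286 - (4)·-0.5071) / (8) = 0.4553
  z = (-1 - (1)·-0.1286 - (-2)·0.5321) / (5) = 0.0386
Change: (0.5051, -0.0768, 0.5457) → max |·| = 0.5457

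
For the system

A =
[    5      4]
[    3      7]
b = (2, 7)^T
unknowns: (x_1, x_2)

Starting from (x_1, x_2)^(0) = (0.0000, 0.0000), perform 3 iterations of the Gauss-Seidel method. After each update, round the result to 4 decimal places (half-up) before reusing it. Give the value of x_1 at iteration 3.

-0.4902

Iteration 1:
  x_1 = (2 - (4)·0.0000) / (5) = 0.4000
  x_2 = (7 - (3)·0.4000) / (7) = 0.8286
Iteration 2:
  x_1 = (2 - (4)·0.8286) / (5) = -0.2629
  x_2 = (7 - (3)·-0.2629) / (7) = 1.1127
Iteration 3:
  x_1 = (2 - (4)·1.1127) / (5) = -0.4902
  x_2 = (7 - (3)·-0.4902) / (7) = 1.2101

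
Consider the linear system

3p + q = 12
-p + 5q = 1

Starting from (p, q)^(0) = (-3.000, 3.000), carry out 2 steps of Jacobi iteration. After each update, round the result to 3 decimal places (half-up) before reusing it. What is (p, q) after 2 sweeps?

Iteration 1:
  p = (12 - (1)·3.000) / (3) = 3.000
  q = (1 - (-1)·-3.000) / (5) = -0.400
Iteration 2:
  p = (12 - (1)·-0.400) / (3) = 4.133
  q = (1 - (-1)·3.000) / (5) = 0.800

(4.133, 0.800)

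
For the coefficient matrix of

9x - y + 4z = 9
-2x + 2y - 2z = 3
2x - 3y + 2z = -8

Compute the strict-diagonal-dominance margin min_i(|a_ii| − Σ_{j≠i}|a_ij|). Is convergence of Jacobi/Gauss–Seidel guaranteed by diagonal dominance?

-3

row 1: |9| − (1+4) = 4
row 2: |2| − (2+2) = -2
row 3: |2| − (2+3) = -3
minimum over rows = -3 → not strictly diagonally dominant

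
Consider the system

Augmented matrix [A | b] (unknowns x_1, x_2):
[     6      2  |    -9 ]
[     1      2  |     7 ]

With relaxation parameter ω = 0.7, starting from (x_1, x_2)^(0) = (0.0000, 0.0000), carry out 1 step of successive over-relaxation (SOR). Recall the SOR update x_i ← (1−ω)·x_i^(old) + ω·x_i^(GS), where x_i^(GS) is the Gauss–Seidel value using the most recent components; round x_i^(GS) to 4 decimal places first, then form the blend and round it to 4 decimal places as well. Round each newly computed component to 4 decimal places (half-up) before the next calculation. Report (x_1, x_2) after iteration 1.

Iteration 1:
  x_1: GS value = (-9 - (2)·0.0000) / (6) = -1.5000;  x_1 ← (1−ω)·0.0000 + ω·-1.5000 = -1.0500
  x_2: GS value = (7 - (1)·-1.0500) / (2) = 4.0250;  x_2 ← (1−ω)·0.0000 + ω·4.0250 = 2.8175

(-1.0500, 2.8175)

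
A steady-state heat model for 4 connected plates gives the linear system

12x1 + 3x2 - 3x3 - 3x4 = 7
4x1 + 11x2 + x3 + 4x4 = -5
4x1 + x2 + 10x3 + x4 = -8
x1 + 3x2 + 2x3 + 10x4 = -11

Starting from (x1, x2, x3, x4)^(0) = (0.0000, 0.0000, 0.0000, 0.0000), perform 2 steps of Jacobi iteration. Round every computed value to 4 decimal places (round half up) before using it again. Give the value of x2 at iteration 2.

Iteration 1:
  x1 = (7 - (3)·0.0000 - (-3)·0.0000 - (-3)·0.0000) / (12) = 0.5833
  x2 = (-5 - (4)·0.0000 - (1)·0.0000 - (4)·0.0000) / (11) = -0.4545
  x3 = (-8 - (4)·0.0000 - (1)·0.0000 - (1)·0.0000) / (10) = -0.8000
  x4 = (-11 - (1)·0.0000 - (3)·0.0000 - (2)·0.0000) / (10) = -1.1000
Iteration 2:
  x1 = (7 - (3)·-0.4545 - (-3)·-0.8000 - (-3)·-1.1000) / (12) = 0.2220
  x2 = (-5 - (4)·0.5833 - (1)·-0.8000 - (4)·-1.1000) / (11) = -0.1939
  x3 = (-8 - (4)·0.5833 - (1)·-0.4545 - (1)·-1.1000) / (10) = -0.8779
  x4 = (-11 - (1)·0.5833 - (3)·-0.4545 - (2)·-0.8000) / (10) = -0.8620

-0.1939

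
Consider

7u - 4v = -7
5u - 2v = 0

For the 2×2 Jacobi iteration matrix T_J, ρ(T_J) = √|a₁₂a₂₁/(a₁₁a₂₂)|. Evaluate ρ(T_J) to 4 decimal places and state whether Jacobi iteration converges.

a₁₂a₂₁/(a₁₁a₂₂) = (-4)·(5) / ((7)·(-2)) = 1.428571
ρ = √|1.428571| = √1.428571 = 1.1952
ρ > 1, so Jacobi diverges

1.1952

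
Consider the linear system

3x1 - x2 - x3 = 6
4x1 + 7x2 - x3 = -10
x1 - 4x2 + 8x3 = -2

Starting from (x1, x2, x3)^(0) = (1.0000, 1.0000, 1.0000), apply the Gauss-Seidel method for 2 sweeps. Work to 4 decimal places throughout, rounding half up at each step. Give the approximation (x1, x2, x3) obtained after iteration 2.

Iteration 1:
  x1 = (6 - (-1)·1.0000 - (-1)·1.0000) / (3) = 2.6667
  x2 = (-10 - (4)·2.6667 - (-1)·1.0000) / (7) = -2.8095
  x3 = (-2 - (1)·2.6667 - (-4)·-2.8095) / (8) = -1.9881
Iteration 2:
  x1 = (6 - (-1)·-2.8095 - (-1)·-1.9881) / (3) = 0.4008
  x2 = (-10 - (4)·0.4008 - (-1)·-1.9881) / (7) = -1.9416
  x3 = (-2 - (1)·0.4008 - (-4)·-1.9416) / (8) = -1.2709

(0.4008, -1.9416, -1.2709)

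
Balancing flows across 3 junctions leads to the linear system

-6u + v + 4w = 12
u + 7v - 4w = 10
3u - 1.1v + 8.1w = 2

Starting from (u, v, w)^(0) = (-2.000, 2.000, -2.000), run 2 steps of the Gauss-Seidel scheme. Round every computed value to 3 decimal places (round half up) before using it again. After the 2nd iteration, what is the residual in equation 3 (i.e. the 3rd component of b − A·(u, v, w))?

-0.001

Iteration 1:
  u = (12 - (1)·2.000 - (4)·-2.000) / (-6) = -3.000
  v = (10 - (1)·-3.000 - (-4)·-2.000) / (7) = 0.714
  w = (2 - (3)·-3.000 - (-1.1)·0.714) / (8.1) = 1.455
Iteration 2:
  u = (12 - (1)·0.714 - (4)·1.455) / (-6) = -0.911
  v = (10 - (1)·-0.911 - (-4)·1.455) / (7) = 2.390
  w = (2 - (3)·-0.911 - (-1.1)·2.390) / (8.1) = 0.909
Residual b − A·x = (0.508, -2.183, -0.001)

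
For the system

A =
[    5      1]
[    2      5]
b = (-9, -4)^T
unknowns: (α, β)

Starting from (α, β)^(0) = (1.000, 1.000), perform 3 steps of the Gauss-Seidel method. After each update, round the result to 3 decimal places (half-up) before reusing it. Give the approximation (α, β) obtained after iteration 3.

Iteration 1:
  α = (-9 - (1)·1.000) / (5) = -2.000
  β = (-4 - (2)·-2.000) / (5) = 0.000
Iteration 2:
  α = (-9 - (1)·0.000) / (5) = -1.800
  β = (-4 - (2)·-1.800) / (5) = -0.080
Iteration 3:
  α = (-9 - (1)·-0.080) / (5) = -1.784
  β = (-4 - (2)·-1.784) / (5) = -0.086

(-1.784, -0.086)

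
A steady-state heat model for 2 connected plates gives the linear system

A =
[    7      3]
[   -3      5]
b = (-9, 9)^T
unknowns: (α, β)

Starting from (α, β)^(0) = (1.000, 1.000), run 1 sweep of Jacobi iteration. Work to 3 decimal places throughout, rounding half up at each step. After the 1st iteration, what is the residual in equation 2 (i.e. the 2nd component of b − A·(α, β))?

Iteration 1:
  α = (-9 - (3)·1.000) / (7) = -1.714
  β = (9 - (-3)·1.000) / (5) = 2.400
Residual b − A·x = (-4.202, -8.142)

-8.142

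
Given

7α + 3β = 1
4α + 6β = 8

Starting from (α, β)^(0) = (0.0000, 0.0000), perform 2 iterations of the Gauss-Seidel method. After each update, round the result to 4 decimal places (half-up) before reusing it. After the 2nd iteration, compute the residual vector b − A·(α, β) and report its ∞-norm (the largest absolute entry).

1.0611

Iteration 1:
  α = (1 - (3)·0.0000) / (7) = 0.1429
  β = (8 - (4)·0.1429) / (6) = 1.2381
Iteration 2:
  α = (1 - (3)·1.2381) / (7) = -0.3878
  β = (8 - (4)·-0.3878) / (6) = 1.5919
Residual b − A·x = (-1.0611, -0.0002); ∞-norm = 1.0611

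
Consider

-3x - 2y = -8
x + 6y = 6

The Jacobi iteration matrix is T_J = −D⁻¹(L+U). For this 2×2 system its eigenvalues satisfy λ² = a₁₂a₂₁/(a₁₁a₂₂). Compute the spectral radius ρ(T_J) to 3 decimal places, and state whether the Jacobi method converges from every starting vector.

a₁₂a₂₁/(a₁₁a₂₂) = (-2)·(1) / ((-3)·(6)) = 0.111111
ρ = √|0.111111| = √0.111111 = 0.333
ρ < 1, so Jacobi converges

0.333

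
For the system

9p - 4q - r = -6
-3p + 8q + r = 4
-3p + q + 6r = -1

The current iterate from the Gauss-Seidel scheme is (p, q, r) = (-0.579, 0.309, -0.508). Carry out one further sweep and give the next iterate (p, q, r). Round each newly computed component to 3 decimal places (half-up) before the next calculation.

One sweep:
  p = (-6 - (-4)·0.309 - (-1)·-0.508) / (9) = -0.586
  q = (4 - (-3)·-0.586 - (1)·-0.508) / (8) = 0.344
  r = (-1 - (-3)·-0.586 - (1)·0.344) / (6) = -0.517

(-0.586, 0.344, -0.517)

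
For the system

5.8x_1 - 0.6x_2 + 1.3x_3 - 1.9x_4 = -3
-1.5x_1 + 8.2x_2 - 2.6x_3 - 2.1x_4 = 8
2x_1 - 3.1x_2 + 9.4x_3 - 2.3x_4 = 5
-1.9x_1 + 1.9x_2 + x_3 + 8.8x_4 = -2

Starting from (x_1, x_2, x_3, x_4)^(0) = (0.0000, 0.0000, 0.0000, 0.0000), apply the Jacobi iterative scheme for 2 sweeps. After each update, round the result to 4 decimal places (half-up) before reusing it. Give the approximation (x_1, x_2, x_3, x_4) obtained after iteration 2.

Iteration 1:
  x_1 = (-3 - (-0.6)·0.0000 - (1.3)·0.0000 - (-1.9)·0.0000) / (5.8) = -0.5172
  x_2 = (8 - (-1.5)·0.0000 - (-2.6)·0.0000 - (-2.1)·0.0000) / (8.2) = 0.9756
  x_3 = (5 - (2)·0.0000 - (-3.1)·0.0000 - (-2.3)·0.0000) / (9.4) = 0.5319
  x_4 = (-2 - (-1.9)·0.0000 - (1.9)·0.0000 - (1)·0.0000) / (8.8) = -0.2273
Iteration 2:
  x_1 = (-3 - (-0.6)·0.9756 - (1.3)·0.5319 - (-1.9)·-0.2273) / (5.8) = -0.6100
  x_2 = (8 - (-1.5)·-0.5172 - (-2.6)·0.5319 - (-2.1)·-0.2273) / (8.2) = 0.9914
  x_3 = (5 - (2)·-0.5172 - (-3.1)·0.9756 - (-2.3)·-0.2273) / (9.4) = 0.9081
  x_4 = (-2 - (-1.9)·-0.5172 - (1.9)·0.9756 - (1)·0.5319) / (8.8) = -0.6100

(-0.6100, 0.9914, 0.9081, -0.6100)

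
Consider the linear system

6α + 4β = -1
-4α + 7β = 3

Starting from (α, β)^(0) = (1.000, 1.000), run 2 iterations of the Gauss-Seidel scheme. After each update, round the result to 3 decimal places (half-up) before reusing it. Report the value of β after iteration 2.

0.351

Iteration 1:
  α = (-1 - (4)·1.000) / (6) = -0.833
  β = (3 - (-4)·-0.833) / (7) = -0.047
Iteration 2:
  α = (-1 - (4)·-0.047) / (6) = -0.135
  β = (3 - (-4)·-0.135) / (7) = 0.351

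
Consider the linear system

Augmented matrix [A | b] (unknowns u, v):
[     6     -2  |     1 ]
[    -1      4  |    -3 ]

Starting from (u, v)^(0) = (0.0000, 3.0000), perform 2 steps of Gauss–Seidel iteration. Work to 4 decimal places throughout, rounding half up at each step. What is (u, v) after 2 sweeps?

(0.0139, -0.7465)

Iteration 1:
  u = (1 - (-2)·3.0000) / (6) = 1.1667
  v = (-3 - (-1)·1.1667) / (4) = -0.4583
Iteration 2:
  u = (1 - (-2)·-0.4583) / (6) = 0.0139
  v = (-3 - (-1)·0.0139) / (4) = -0.7465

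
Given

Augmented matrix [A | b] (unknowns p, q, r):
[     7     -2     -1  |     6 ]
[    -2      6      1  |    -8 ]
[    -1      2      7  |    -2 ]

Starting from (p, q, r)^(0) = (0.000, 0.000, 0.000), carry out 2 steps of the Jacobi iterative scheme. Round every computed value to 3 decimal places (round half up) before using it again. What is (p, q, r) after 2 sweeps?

(0.435, -1.000, 0.218)

Iteration 1:
  p = (6 - (-2)·0.000 - (-1)·0.000) / (7) = 0.857
  q = (-8 - (-2)·0.000 - (1)·0.000) / (6) = -1.333
  r = (-2 - (-1)·0.000 - (2)·0.000) / (7) = -0.286
Iteration 2:
  p = (6 - (-2)·-1.333 - (-1)·-0.286) / (7) = 0.435
  q = (-8 - (-2)·0.857 - (1)·-0.286) / (6) = -1.000
  r = (-2 - (-1)·0.857 - (2)·-1.333) / (7) = 0.218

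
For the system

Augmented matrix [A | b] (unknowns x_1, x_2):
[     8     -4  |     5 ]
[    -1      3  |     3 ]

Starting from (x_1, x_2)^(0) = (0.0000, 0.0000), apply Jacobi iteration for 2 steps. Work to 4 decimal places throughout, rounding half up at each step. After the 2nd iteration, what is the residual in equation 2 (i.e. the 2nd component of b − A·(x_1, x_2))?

Iteration 1:
  x_1 = (5 - (-4)·0.0000) / (8) = 0.6250
  x_2 = (3 - (-1)·0.0000) / (3) = 1.0000
Iteration 2:
  x_1 = (5 - (-4)·1.0000) / (8) = 1.1250
  x_2 = (3 - (-1)·0.6250) / (3) = 1.2083
Residual b − A·x = (0.8332, 0.5001)

0.5001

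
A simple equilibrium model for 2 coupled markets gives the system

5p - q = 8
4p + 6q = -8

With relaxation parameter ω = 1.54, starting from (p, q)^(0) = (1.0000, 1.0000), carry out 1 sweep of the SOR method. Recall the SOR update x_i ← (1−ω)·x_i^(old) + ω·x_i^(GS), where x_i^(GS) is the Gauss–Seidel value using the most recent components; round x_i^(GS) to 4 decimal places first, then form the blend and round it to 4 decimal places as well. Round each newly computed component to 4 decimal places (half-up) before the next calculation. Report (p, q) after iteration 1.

Iteration 1:
  p: GS value = (8 - (-1)·1.0000) / (5) = 1.8000;  p ← (1−ω)·1.0000 + ω·1.8000 = 2.2320
  q: GS value = (-8 - (4)·2.2320) / (6) = -2.8213;  q ← (1−ω)·1.0000 + ω·-2.8213 = -4.8848

(2.2320, -4.8848)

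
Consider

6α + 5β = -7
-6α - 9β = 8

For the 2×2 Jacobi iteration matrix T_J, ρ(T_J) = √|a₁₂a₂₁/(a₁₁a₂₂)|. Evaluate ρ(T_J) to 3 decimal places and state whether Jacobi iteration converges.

0.745

a₁₂a₂₁/(a₁₁a₂₂) = (5)·(-6) / ((6)·(-9)) = 0.555556
ρ = √|0.555556| = √0.555556 = 0.745
ρ < 1, so Jacobi converges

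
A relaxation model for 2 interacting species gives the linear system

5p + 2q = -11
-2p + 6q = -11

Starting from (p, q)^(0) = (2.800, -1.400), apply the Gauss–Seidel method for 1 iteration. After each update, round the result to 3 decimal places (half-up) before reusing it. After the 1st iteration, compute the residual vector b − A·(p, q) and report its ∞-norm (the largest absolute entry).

Iteration 1:
  p = (-11 - (2)·-1.400) / (5) = -1.640
  q = (-11 - (-2)·-1.640) / (6) = -2.380
Residual b − A·x = (1.960, 0.000); ∞-norm = 1.960

1.960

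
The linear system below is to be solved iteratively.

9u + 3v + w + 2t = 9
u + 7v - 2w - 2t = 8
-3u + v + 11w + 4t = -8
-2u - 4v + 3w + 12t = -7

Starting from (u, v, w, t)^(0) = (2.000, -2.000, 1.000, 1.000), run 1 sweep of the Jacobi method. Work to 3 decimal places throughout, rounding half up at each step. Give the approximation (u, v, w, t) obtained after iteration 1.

Iteration 1:
  u = (9 - (3)·-2.000 - (1)·1.000 - (2)·1.000) / (9) = 1.333
  v = (8 - (1)·2.000 - (-2)·1.000 - (-2)·1.000) / (7) = 1.429
  w = (-8 - (-3)·2.000 - (1)·-2.000 - (4)·1.000) / (11) = -0.364
  t = (-7 - (-2)·2.000 - (-4)·-2.000 - (3)·1.000) / (12) = -1.167

(1.333, 1.429, -0.364, -1.167)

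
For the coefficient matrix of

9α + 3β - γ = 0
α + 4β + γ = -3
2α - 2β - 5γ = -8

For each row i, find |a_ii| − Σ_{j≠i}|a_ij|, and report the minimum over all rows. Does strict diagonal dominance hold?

row 1: |9| − (3+1) = 5
row 2: |4| − (1+1) = 2
row 3: |-5| − (2+2) = 1
minimum over rows = 1 → strictly diagonally dominant (convergence guaranteed)

1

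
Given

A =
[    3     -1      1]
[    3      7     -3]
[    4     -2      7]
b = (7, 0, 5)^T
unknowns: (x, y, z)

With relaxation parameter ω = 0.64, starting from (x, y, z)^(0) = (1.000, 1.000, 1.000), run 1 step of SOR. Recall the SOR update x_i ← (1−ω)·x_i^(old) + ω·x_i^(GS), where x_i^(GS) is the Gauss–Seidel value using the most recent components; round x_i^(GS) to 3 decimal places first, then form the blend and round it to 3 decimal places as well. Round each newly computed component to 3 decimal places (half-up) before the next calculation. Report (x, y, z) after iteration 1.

Iteration 1:
  x: GS value = (7 - (-1)·1.000 - (1)·1.000) / (3) = 2.333;  x ← (1−ω)·1.000 + ω·2.333 = 1.853
  y: GS value = (0 - (3)·1.853 - (-3)·1.000) / (7) = -0.366;  y ← (1−ω)·1.000 + ω·-0.366 = 0.126
  z: GS value = (5 - (4)·1.853 - (-2)·0.126) / (7) = -0.309;  z ← (1−ω)·1.000 + ω·-0.309 = 0.162

(1.853, 0.126, 0.162)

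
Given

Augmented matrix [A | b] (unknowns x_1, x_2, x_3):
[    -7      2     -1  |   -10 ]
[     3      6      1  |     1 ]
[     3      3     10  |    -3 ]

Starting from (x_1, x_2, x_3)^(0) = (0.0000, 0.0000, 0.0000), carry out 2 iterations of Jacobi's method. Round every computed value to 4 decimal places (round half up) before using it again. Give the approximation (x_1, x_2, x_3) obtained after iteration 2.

Iteration 1:
  x_1 = (-10 - (2)·0.0000 - (-1)·0.0000) / (-7) = 1.4286
  x_2 = (1 - (3)·0.0000 - (1)·0.0000) / (6) = 0.1667
  x_3 = (-3 - (3)·0.0000 - (3)·0.0000) / (10) = -0.3000
Iteration 2:
  x_1 = (-10 - (2)·0.1667 - (-1)·-0.3000) / (-7) = 1.5191
  x_2 = (1 - (3)·1.4286 - (1)·-0.3000) / (6) = -0.4976
  x_3 = (-3 - (3)·1.4286 - (3)·0.1667) / (10) = -0.7786

(1.5191, -0.4976, -0.7786)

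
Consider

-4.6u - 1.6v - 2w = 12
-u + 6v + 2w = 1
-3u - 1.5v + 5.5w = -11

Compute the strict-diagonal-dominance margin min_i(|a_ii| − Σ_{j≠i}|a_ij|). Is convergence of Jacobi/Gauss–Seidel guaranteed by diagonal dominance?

row 1: |-4.6| − (1.6+2) = 1
row 2: |6| − (1+2) = 3
row 3: |5.5| − (3+1.5) = 1
minimum over rows = 1 → strictly diagonally dominant (convergence guaranteed)

1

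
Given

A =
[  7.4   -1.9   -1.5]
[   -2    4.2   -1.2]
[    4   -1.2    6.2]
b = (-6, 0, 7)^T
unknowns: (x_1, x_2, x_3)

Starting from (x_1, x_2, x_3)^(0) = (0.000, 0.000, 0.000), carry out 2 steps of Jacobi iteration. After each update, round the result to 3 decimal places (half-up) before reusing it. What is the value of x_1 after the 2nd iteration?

-0.582

Iteration 1:
  x_1 = (-6 - (-1.9)·0.000 - (-1.5)·0.000) / (7.4) = -0.811
  x_2 = (0 - (-2)·0.000 - (-1.2)·0.000) / (4.2) = 0.000
  x_3 = (7 - (4)·0.000 - (-1.2)·0.000) / (6.2) = 1.129
Iteration 2:
  x_1 = (-6 - (-1.9)·0.000 - (-1.5)·1.129) / (7.4) = -0.582
  x_2 = (0 - (-2)·-0.811 - (-1.2)·1.129) / (4.2) = -0.064
  x_3 = (7 - (4)·-0.811 - (-1.2)·0.000) / (6.2) = 1.652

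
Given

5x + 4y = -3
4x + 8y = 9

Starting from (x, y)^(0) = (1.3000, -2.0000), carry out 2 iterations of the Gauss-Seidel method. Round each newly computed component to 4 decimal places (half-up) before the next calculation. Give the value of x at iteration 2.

Iteration 1:
  x = (-3 - (4)·-2.0000) / (5) = 1.0000
  y = (9 - (4)·1.0000) / (8) = 0.6250
Iteration 2:
  x = (-3 - (4)·0.6250) / (5) = -1.1000
  y = (9 - (4)·-1.1000) / (8) = 1.6750

-1.1000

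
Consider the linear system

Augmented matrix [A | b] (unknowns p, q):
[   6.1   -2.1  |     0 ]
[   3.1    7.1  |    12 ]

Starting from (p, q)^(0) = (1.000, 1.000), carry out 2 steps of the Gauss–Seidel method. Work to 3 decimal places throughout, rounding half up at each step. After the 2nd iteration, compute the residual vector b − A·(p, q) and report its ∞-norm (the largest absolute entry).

0.169

Iteration 1:
  p = (0 - (-2.1)·1.000) / (6.1) = 0.344
  q = (12 - (3.1)·0.344) / (7.1) = 1.540
Iteration 2:
  p = (0 - (-2.1)·1.540) / (6.1) = 0.530
  q = (12 - (3.1)·0.530) / (7.1) = 1.459
Residual b − A·x = (-0.169, -0.002); ∞-norm = 0.169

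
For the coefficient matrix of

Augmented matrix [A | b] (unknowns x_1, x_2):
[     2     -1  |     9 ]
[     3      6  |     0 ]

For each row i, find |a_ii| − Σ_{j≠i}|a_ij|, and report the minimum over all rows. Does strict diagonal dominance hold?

row 1: |2| − (1) = 1
row 2: |6| − (3) = 3
minimum over rows = 1 → strictly diagonally dominant (convergence guaranteed)

1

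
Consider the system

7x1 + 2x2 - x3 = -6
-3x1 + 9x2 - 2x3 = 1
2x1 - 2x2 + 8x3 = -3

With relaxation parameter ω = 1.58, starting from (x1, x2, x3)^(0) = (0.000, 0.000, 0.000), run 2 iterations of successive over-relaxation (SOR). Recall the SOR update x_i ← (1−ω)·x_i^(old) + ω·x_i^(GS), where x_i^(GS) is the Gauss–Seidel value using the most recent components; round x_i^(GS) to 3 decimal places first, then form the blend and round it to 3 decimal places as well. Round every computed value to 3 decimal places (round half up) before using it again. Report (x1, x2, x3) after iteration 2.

Iteration 1:
  x1: GS value = (-6 - (2)·0.000 - (-1)·0.000) / (7) = -0.857;  x1 ← (1−ω)·0.000 + ω·-0.857 = -1.354
  x2: GS value = (1 - (-3)·-1.354 - (-2)·0.000) / (9) = -0.340;  x2 ← (1−ω)·0.000 + ω·-0.340 = -0.537
  x3: GS value = (-3 - (2)·-1.354 - (-2)·-0.537) / (8) = -0.171;  x3 ← (1−ω)·0.000 + ω·-0.171 = -0.270
Iteration 2:
  x1: GS value = (-6 - (2)·-0.537 - (-1)·-0.270) / (7) = -0.742;  x1 ← (1−ω)·-1.354 + ω·-0.742 = -0.387
  x2: GS value = (1 - (-3)·-0.387 - (-2)·-0.270) / (9) = -0.078;  x2 ← (1−ω)·-0.537 + ω·-0.078 = 0.188
  x3: GS value = (-3 - (2)·-0.387 - (-2)·0.188) / (8) = -0.231;  x3 ← (1−ω)·-0.270 + ω·-0.231 = -0.208

(-0.387, 0.188, -0.208)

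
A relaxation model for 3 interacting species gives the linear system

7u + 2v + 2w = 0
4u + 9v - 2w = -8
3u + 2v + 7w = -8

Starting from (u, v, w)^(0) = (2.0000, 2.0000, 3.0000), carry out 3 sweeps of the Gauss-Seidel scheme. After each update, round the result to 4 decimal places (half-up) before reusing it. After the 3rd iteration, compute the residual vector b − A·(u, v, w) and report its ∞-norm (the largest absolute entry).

Iteration 1:
  u = (0 - (2)·2.0000 - (2)·3.0000) / (7) = -1.4286
  v = (-8 - (4)·-1.4286 - (-2)·3.0000) / (9) = 0.4127
  w = (-8 - (3)·-1.4286 - (2)·0.4127) / (7) = -0.6485
Iteration 2:
  u = (0 - (2)·0.4127 - (2)·-0.6485) / (7) = 0.0674
  v = (-8 - (4)·0.0674 - (-2)·-0.6485) / (9) = -1.0630
  w = (-8 - (3)·0.0674 - (2)·-1.0630) / (7) = -0.8680
Iteration 3:
  u = (0 - (2)·-1.0630 - (2)·-0.8680) / (7) = 0.5517
  v = (-8 - (4)·0.5517 - (-2)·-0.8680) / (9) = -1.3270
  w = (-8 - (3)·0.5517 - (2)·-1.3270) / (7) = -1.0002
Residual b − A·x = (0.7925, -0.2642, 0.0003); ∞-norm = 0.7925

0.7925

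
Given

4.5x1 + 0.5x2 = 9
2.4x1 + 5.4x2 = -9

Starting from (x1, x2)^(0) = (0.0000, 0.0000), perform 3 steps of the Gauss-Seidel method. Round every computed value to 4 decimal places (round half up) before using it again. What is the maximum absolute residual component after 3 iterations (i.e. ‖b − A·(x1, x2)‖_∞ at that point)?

Iteration 1:
  x1 = (9 - (0.5)·0.0000) / (4.5) = 2.0000
  x2 = (-9 - (2.4)·2.0000) / (5.4) = -2.5556
Iteration 2:
  x1 = (9 - (0.5)·-2.5556) / (4.5) = 2.2840
  x2 = (-9 - (2.4)·2.2840) / (5.4) = -2.6818
Iteration 3:
  x1 = (9 - (0.5)·-2.6818) / (4.5) = 2.2980
  x2 = (-9 - (2.4)·2.2980) / (5.4) = -2.6880
Residual b − A·x = (0.0030, 0.0000); ∞-norm = 0.0030

0.0030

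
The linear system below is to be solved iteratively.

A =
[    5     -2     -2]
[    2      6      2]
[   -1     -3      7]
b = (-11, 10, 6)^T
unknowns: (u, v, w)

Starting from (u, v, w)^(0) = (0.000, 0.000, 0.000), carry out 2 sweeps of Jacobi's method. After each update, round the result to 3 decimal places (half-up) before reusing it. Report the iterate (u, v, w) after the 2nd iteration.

Iteration 1:
  u = (-11 - (-2)·0.000 - (-2)·0.000) / (5) = -2.200
  v = (10 - (2)·0.000 - (2)·0.000) / (6) = 1.667
  w = (6 - (-1)·0.000 - (-3)·0.000) / (7) = 0.857
Iteration 2:
  u = (-11 - (-2)·1.667 - (-2)·0.857) / (5) = -1.190
  v = (10 - (2)·-2.200 - (2)·0.857) / (6) = 2.114
  w = (6 - (-1)·-2.200 - (-3)·1.667) / (7) = 1.257

(-1.190, 2.114, 1.257)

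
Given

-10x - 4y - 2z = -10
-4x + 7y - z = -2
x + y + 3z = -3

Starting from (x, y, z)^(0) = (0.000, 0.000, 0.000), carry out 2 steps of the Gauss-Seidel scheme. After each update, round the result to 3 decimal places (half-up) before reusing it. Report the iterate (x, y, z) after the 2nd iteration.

Iteration 1:
  x = (-10 - (-4)·0.000 - (-2)·0.000) / (-10) = 1.000
  y = (-2 - (-4)·1.000 - (-1)·0.000) / (7) = 0.286
  z = (-3 - (1)·1.000 - (1)·0.286) / (3) = -1.429
Iteration 2:
  x = (-10 - (-4)·0.286 - (-2)·-1.429) / (-10) = 1.171
  y = (-2 - (-4)·1.171 - (-1)·-1.429) / (7) = 0.179
  z = (-3 - (1)·1.171 - (1)·0.179) / (3) = -1.450

(1.171, 0.179, -1.450)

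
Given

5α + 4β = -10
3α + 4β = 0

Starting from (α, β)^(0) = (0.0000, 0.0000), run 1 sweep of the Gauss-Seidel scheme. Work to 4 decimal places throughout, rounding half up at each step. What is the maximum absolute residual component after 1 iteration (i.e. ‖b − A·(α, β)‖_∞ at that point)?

Iteration 1:
  α = (-10 - (4)·0.0000) / (5) = -2.0000
  β = (0 - (3)·-2.0000) / (4) = 1.5000
Residual b − A·x = (-6.0000, 0.0000); ∞-norm = 6.0000

6.0000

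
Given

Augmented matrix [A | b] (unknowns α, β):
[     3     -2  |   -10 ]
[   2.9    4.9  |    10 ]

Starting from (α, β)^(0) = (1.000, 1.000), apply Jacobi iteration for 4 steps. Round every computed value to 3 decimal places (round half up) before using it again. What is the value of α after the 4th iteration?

-1.039

Iteration 1:
  α = (-10 - (-2)·1.000) / (3) = -2.667
  β = (10 - (2.9)·1.000) / (4.9) = 1.449
Iteration 2:
  α = (-10 - (-2)·1.449) / (3) = -2.367
  β = (10 - (2.9)·-2.667) / (4.9) = 3.619
Iteration 3:
  α = (-10 - (-2)·3.619) / (3) = -0.921
  β = (10 - (2.9)·-2.367) / (4.9) = 3.442
Iteration 4:
  α = (-10 - (-2)·3.442) / (3) = -1.039
  β = (10 - (2.9)·-0.921) / (4.9) = 2.586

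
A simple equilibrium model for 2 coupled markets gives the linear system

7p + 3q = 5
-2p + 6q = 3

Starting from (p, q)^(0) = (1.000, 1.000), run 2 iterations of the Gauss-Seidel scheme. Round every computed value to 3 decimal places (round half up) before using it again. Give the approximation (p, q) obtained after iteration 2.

(0.459, 0.653)

Iteration 1:
  p = (5 - (3)·1.000) / (7) = 0.286
  q = (3 - (-2)·0.286) / (6) = 0.595
Iteration 2:
  p = (5 - (3)·0.595) / (7) = 0.459
  q = (3 - (-2)·0.459) / (6) = 0.653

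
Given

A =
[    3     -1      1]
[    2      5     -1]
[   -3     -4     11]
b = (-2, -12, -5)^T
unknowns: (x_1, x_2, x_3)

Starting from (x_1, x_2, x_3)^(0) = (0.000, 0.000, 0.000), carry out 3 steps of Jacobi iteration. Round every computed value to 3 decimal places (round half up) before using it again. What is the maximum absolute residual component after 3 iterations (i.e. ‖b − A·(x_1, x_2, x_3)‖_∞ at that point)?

Iteration 1:
  x_1 = (-2 - (-1)·0.000 - (1)·0.000) / (3) = -0.667
  x_2 = (-12 - (2)·0.000 - (-1)·0.000) / (5) = -2.400
  x_3 = (-5 - (-3)·0.000 - (-4)·0.000) / (11) = -0.455
Iteration 2:
  x_1 = (-2 - (-1)·-2.400 - (1)·-0.455) / (3) = -1.315
  x_2 = (-12 - (2)·-0.667 - (-1)·-0.455) / (5) = -2.224
  x_3 = (-5 - (-3)·-0.667 - (-4)·-2.400) / (11) = -1.509
Iteration 3:
  x_1 = (-2 - (-1)·-2.224 - (1)·-1.509) / (3) = -0.905
  x_2 = (-12 - (2)·-1.315 - (-1)·-1.509) / (5) = -2.176
  x_3 = (-5 - (-3)·-1.315 - (-4)·-2.224) / (11) = -1.622
Residual b − A·x = (0.161, -0.932, 1.423); ∞-norm = 1.423

1.423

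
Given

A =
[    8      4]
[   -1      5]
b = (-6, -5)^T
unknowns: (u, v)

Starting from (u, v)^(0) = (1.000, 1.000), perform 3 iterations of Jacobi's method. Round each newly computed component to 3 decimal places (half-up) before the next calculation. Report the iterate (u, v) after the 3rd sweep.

Iteration 1:
  u = (-6 - (4)·1.000) / (8) = -1.250
  v = (-5 - (-1)·1.000) / (5) = -0.800
Iteration 2:
  u = (-6 - (4)·-0.800) / (8) = -0.350
  v = (-5 - (-1)·-1.250) / (5) = -1.250
Iteration 3:
  u = (-6 - (4)·-1.250) / (8) = -0.125
  v = (-5 - (-1)·-0.350) / (5) = -1.070

(-0.125, -1.070)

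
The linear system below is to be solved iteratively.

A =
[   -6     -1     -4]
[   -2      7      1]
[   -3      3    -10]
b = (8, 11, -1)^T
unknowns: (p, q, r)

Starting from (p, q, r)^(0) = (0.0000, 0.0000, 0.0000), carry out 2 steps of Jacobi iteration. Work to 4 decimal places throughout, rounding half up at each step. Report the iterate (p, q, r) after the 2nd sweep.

Iteration 1:
  p = (8 - (-1)·0.0000 - (-4)·0.0000) / (-6) = -1.3333
  q = (11 - (-2)·0.0000 - (1)·0.0000) / (7) = 1.5714
  r = (-1 - (-3)·0.0000 - (3)·0.0000) / (-10) = 0.1000
Iteration 2:
  p = (8 - (-1)·1.5714 - (-4)·0.1000) / (-6) = -1.6619
  q = (11 - (-2)·-1.3333 - (1)·0.1000) / (7) = 1.1762
  r = (-1 - (-3)·-1.3333 - (3)·1.5714) / (-10) = 0.9714

(-1.6619, 1.1762, 0.9714)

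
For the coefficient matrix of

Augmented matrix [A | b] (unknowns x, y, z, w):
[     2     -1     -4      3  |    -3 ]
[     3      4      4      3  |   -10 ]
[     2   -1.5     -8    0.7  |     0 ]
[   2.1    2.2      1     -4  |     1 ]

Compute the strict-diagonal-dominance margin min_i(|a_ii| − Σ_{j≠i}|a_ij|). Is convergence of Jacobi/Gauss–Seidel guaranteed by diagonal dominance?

-6

row 1: |2| − (1+4+3) = -6
row 2: |4| − (3+4+3) = -6
row 3: |-8| − (2+1.5+0.7) = 3.8
row 4: |-4| − (2.1+2.2+1) = -1.3
minimum over rows = -6 → not strictly diagonally dominant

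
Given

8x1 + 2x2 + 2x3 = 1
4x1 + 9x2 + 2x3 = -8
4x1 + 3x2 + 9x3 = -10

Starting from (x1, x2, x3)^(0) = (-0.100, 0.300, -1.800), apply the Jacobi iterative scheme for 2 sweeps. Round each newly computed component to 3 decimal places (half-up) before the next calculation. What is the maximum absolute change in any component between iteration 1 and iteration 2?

Iteration 1:
  x1 = (1 - (2)·0.300 - (2)·-1.800) / (8) = 0.500
  x2 = (-8 - (4)·-0.100 - (2)·-1.800) / (9) = -0.444
  x3 = (-10 - (4)·-0.100 - (3)·0.300) / (9) = -1.167
Iteration 2:
  x1 = (1 - (2)·-0.444 - (2)·-1.167) / (8) = 0.528
  x2 = (-8 - (4)·0.500 - (2)·-1.167) / (9) = -0.852
  x3 = (-10 - (4)·0.500 - (3)·-0.444) / (9) = -1.185
Change: (0.028, -0.408, -0.018) → max |·| = 0.408

0.408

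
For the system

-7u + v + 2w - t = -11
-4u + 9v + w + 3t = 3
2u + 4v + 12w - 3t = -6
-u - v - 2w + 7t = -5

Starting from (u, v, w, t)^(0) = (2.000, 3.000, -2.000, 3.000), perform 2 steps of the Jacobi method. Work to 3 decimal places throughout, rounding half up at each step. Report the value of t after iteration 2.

Iteration 1:
  u = (-11 - (1)·3.000 - (2)·-2.000 - (-1)·3.000) / (-7) = 1.000
  v = (3 - (-4)·2.000 - (1)·-2.000 - (3)·3.000) / (9) = 0.444
  w = (-6 - (2)·2.000 - (4)·3.000 - (-3)·3.000) / (12) = -1.083
  t = (-5 - (-1)·2.000 - (-1)·3.000 - (-2)·-2.000) / (7) = -0.571
Iteration 2:
  u = (-11 - (1)·0.444 - (2)·-1.083 - (-1)·-0.571) / (-7) = 1.407
  v = (3 - (-4)·1.000 - (1)·-1.083 - (3)·-0.571) / (9) = 1.088
  w = (-6 - (2)·1.000 - (4)·0.444 - (-3)·-0.571) / (12) = -0.957
  t = (-5 - (-1)·1.000 - (-1)·0.444 - (-2)·-1.083) / (7) = -0.817

-0.817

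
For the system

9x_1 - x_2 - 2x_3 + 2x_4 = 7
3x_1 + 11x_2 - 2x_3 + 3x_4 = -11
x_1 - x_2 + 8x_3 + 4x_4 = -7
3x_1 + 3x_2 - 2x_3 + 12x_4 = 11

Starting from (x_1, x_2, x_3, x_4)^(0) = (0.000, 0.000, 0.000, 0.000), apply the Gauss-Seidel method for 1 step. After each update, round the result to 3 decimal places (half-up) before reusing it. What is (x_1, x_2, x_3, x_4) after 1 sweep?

Iteration 1:
  x_1 = (7 - (-1)·0.000 - (-2)·0.000 - (2)·0.000) / (9) = 0.778
  x_2 = (-11 - (3)·0.778 - (-2)·0.000 - (3)·0.000) / (11) = -1.212
  x_3 = (-7 - (1)·0.778 - (-1)·-1.212 - (4)·0.000) / (8) = -1.124
  x_4 = (11 - (3)·0.778 - (3)·-1.212 - (-2)·-1.124) / (12) = 0.838

(0.778, -1.212, -1.124, 0.838)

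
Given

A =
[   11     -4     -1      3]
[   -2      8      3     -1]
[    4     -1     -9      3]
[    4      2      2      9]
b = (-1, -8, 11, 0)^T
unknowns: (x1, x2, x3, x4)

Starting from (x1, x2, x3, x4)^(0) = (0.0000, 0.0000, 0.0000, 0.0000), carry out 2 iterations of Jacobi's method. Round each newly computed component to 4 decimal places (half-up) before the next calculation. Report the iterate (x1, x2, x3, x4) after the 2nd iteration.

(-0.5657, -0.5644, -1.1515, 0.5342)

Iteration 1:
  x1 = (-1 - (-4)·0.0000 - (-1)·0.0000 - (3)·0.0000) / (11) = -0.0909
  x2 = (-8 - (-2)·0.0000 - (3)·0.0000 - (-1)·0.0000) / (8) = -1.0000
  x3 = (11 - (4)·0.0000 - (-1)·0.0000 - (3)·0.0000) / (-9) = -1.2222
  x4 = (0 - (4)·0.0000 - (2)·0.0000 - (2)·0.0000) / (9) = 0.0000
Iteration 2:
  x1 = (-1 - (-4)·-1.0000 - (-1)·-1.2222 - (3)·0.0000) / (11) = -0.5657
  x2 = (-8 - (-2)·-0.0909 - (3)·-1.2222 - (-1)·0.0000) / (8) = -0.5644
  x3 = (11 - (4)·-0.0909 - (-1)·-1.0000 - (3)·0.0000) / (-9) = -1.1515
  x4 = (0 - (4)·-0.0909 - (2)·-1.0000 - (2)·-1.2222) / (9) = 0.5342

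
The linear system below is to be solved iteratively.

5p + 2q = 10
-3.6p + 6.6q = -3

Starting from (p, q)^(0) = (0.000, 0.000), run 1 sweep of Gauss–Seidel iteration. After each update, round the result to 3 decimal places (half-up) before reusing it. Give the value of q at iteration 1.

0.636

Iteration 1:
  p = (10 - (2)·0.000) / (5) = 2.000
  q = (-3 - (-3.6)·2.000) / (6.6) = 0.636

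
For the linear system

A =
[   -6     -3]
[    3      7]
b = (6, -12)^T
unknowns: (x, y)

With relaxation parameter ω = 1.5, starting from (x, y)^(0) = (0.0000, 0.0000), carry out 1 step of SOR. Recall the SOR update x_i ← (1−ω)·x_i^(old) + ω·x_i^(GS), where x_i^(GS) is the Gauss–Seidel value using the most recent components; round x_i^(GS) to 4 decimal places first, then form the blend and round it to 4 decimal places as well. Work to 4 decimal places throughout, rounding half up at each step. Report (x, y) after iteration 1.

Iteration 1:
  x: GS value = (6 - (-3)·0.0000) / (-6) = -1.0000;  x ← (1−ω)·0.0000 + ω·-1.0000 = -1.5000
  y: GS value = (-12 - (3)·-1.5000) / (7) = -1.0714;  y ← (1−ω)·0.0000 + ω·-1.0714 = -1.6071

(-1.5000, -1.6071)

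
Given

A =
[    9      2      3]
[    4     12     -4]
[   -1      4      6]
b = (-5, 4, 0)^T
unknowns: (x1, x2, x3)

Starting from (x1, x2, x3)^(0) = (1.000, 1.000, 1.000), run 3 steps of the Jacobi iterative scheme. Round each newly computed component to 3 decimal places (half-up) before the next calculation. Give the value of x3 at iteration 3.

-0.435

Iteration 1:
  x1 = (-5 - (2)·1.000 - (3)·1.000) / (9) = -1.111
  x2 = (4 - (4)·1.000 - (-4)·1.000) / (12) = 0.333
  x3 = (0 - (-1)·1.000 - (4)·1.000) / (6) = -0.500
Iteration 2:
  x1 = (-5 - (2)·0.333 - (3)·-0.500) / (9) = -0.463
  x2 = (4 - (4)·-1.111 - (-4)·-0.500) / (12) = 0.537
  x3 = (0 - (-1)·-1.111 - (4)·0.333) / (6) = -0.407
Iteration 3:
  x1 = (-5 - (2)·0.537 - (3)·-0.407) / (9) = -0.539
  x2 = (4 - (4)·-0.463 - (-4)·-0.407) / (12) = 0.352
  x3 = (0 - (-1)·-0.463 - (4)·0.537) / (6) = -0.435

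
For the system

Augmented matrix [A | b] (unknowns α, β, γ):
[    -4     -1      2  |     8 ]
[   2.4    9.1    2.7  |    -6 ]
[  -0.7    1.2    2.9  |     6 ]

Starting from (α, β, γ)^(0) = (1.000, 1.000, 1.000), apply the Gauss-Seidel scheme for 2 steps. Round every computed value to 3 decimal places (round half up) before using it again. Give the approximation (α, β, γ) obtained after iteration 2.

(-0.951, -0.958, 2.236)

Iteration 1:
  α = (8 - (-1)·1.000 - (2)·1.000) / (-4) = -1.750
  β = (-6 - (2.4)·-1.750 - (2.7)·1.000) / (9.1) = -0.495
  γ = (6 - (-0.7)·-1.750 - (1.2)·-0.495) / (2.9) = 1.851
Iteration 2:
  α = (8 - (-1)·-0.495 - (2)·1.851) / (-4) = -0.951
  β = (-6 - (2.4)·-0.951 - (2.7)·1.851) / (9.1) = -0.958
  γ = (6 - (-0.7)·-0.951 - (1.2)·-0.958) / (2.9) = 2.236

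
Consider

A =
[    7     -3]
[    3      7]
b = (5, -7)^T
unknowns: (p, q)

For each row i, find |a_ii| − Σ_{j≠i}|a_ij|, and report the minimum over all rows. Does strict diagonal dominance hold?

row 1: |7| − (3) = 4
row 2: |7| − (3) = 4
minimum over rows = 4 → strictly diagonally dominant (convergence guaranteed)

4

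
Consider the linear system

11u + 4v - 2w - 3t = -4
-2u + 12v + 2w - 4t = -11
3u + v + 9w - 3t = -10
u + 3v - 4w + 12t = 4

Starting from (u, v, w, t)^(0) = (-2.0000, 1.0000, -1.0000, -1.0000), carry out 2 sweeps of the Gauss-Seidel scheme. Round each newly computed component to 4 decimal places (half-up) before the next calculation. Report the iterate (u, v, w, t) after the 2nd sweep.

(0.0593, -0.6057, -0.9139, 0.1752)

Iteration 1:
  u = (-4 - (4)·1.0000 - (-2)·-1.0000 - (-3)·-1.0000) / (11) = -1.1818
  v = (-11 - (-2)·-1.1818 - (2)·-1.0000 - (-4)·-1.0000) / (12) = -1.2803
  w = (-10 - (3)·-1.1818 - (1)·-1.2803 - (-3)·-1.0000) / (9) = -0.9083
  t = (4 - (1)·-1.1818 - (3)·-1.2803 - (-4)·-0.9083) / (12) = 0.4491
Iteration 2:
  u = (-4 - (4)·-1.2803 - (-2)·-0.9083 - (-3)·0.4491) / (11) = 0.0593
  v = (-11 - (-2)·0.0593 - (2)·-0.9083 - (-4)·0.4491) / (12) = -0.6057
  w = (-10 - (3)·0.0593 - (1)·-0.6057 - (-3)·0.4491) / (9) = -0.9139
  t = (4 - (1)·0.0593 - (3)·-0.6057 - (-4)·-0.9139) / (12) = 0.1752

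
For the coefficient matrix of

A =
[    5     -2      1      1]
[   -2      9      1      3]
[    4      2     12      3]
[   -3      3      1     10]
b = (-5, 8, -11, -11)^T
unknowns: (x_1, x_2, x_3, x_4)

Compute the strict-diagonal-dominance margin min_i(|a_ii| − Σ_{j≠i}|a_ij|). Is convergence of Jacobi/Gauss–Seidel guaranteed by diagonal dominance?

row 1: |5| − (2+1+1) = 1
row 2: |9| − (2+1+3) = 3
row 3: |12| − (4+2+3) = 3
row 4: |10| − (3+3+1) = 3
minimum over rows = 1 → strictly diagonally dominant (convergence guaranteed)

1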